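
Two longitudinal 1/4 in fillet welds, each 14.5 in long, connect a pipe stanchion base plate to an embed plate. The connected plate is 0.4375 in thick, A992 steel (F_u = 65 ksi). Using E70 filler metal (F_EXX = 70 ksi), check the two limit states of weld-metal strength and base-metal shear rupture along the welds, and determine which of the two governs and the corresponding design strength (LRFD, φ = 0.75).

φR_n ≈ 161 kips (weld metal governs)

t_e = 0.707 × 0.25 = 0.1767 in; L = 29 in.
Weld metal: φR_n = 0.75 × 0.6 × 70 × 0.1767 × 29 = 161.5 kips.
Base metal (shear rupture): φR_n = 0.75 × 0.6 × 65 × 0.4375 × 29 = 371.1 kips.
Governing: weld metal.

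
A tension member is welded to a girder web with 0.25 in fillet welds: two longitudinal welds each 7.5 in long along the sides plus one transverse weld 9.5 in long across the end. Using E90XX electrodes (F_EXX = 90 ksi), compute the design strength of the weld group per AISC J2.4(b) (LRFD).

φR_n ≈ 193 kips

t_e = 0.707 × 0.25 = 0.1767 in.
R_nwl = 0.6 × 90 × 0.1767 × 15 = 143.2 kips (longitudinal, 2 welds).
R_nwt = 0.6 × 90 × 0.1767 × 9.5 = 90.67 kips (transverse, base value).
(i) R_nwl + R_nwt = 233.8 kips; (ii) 0.85 R_nwl + 1.5 R_nwt = 257.7 kips.
R_n = max = 257.7 kips [governs: (ii)]; φR_n = 193.3 kips.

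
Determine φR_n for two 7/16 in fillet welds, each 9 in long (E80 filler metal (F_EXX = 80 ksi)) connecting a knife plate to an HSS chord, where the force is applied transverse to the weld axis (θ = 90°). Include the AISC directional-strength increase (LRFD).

t_e = 0.707 × 0.4375 = 0.3093 in; A_we = 0.3093 × 18 = 5.568 in².
Directional factor: 1.0 + 0.5 sin^1.5(90°) = 1.5.
F_nw = 0.6 × 80 × 1.5 = 72 ksi.
φR_n = 0.75 × 72 × 5.568 = 300.7 kip.

φR_n ≈ 301 kip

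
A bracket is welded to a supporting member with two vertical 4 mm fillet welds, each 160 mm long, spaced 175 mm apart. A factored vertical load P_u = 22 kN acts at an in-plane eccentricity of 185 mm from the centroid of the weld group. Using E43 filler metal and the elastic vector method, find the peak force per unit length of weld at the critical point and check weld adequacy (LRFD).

f_max ≈ 210 N/mm; adequate

E43XX → F_EXX = 430 MPa.
Total weld length L_w = 320 mm. Treat welds as unit-width lines.
Polar moment about centroid: J = 2[d³/12 + d(b/2)²] = 2[160³/12 + 160×87.5²] = 3133000 mm³.
Direct shear f_v = P/L_w = 22×10³ / 320 = 68.75 N/mm (vertical).
Torsion M = P·e = 22×10³ × 185 = 4070000 N·mm.
Critical point at (x, y) = (87.5, 80) from centroid. f_tx = M·y/J = 103.9 N/mm; f_ty = M·x/J = 113.7 N/mm.
Resultant f_max = √[f_tx² + (f_v + f_ty)²] = √[103.9² + (68.75 + 113.7)²] = 210 N/mm.
Capacity per unit length: φr_n = 0.75 × 0.6 × 430 × (0.707 × 4) = 547.2 N/mm.
210 ≤ 547.2 → adequate.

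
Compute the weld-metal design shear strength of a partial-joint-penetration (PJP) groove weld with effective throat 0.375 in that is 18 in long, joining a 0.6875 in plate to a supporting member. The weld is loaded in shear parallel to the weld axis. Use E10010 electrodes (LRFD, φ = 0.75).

φR_n ≈ 304 kip

E100XX → F_EXX = 100 ksi.
Effective throat (given) t_e = 0.375 in.
A_we = 0.375 × 18 = 6.75 in².
F_nw = 0.6 F_EXX = 60 ksi.
φR_n = 0.75 × 60 × 6.75 = 303.8 kip.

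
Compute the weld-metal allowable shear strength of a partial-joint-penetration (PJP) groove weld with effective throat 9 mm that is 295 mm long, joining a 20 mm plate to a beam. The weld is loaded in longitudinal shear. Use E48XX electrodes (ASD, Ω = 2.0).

E48XX → F_EXX = 480 MPa.
Effective throat (given) t_e = 9 mm.
A_we = 9 × 295 = 2655 mm².
F_nw = 0.6 F_EXX = 288 MPa.
R_n/Ω = (288 × 2655) / 2.0 × 10⁻³ = 382.3 kN.

R_n/Ω ≈ 382 kN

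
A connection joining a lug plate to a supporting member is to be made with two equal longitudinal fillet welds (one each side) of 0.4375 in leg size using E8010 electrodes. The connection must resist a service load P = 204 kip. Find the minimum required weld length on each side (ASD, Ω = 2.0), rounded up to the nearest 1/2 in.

E80XX → F_EXX = 80 ksi.
Throat t_e = 0.707 × 0.4375 = 0.3093 in.
r_n/Ω = (0.6 × 80 × 0.3093) / 2.0 = 7.423 kip/in.
L_req = P / (r_n/Ω) = 204 / 7.423 = 27.48 in total.
Per side: 27.48 / 2 = 13.74 in.
Round up → use L = 14 in on each side.

L = 14 in on each side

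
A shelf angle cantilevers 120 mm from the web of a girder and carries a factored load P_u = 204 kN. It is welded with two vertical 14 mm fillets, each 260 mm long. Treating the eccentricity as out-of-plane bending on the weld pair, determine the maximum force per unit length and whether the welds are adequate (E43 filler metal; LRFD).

f_max ≈ 1160 N/mm; adequate

E43XX → F_EXX = 430 MPa.
L_w = 2 × 260 = 520 mm; section modulus (unit throat) S = 2 × L²/6 = 22530 mm².
Direct shear f_v = P/L_w = 204×10³/520 = 392.3 N/mm.
Moment M = P × e = 204×10³ × 120 = 24480000 N·mm; bending f_b = M/S = 1086 N/mm.
f_max = √(f_v² + f_b²) = √(392.3² + 1086²) = 1155 N/mm.
φr_n = 0.75 × 0.6 × 430 × (0.707 × 14) = 1915 N/mm → adequate.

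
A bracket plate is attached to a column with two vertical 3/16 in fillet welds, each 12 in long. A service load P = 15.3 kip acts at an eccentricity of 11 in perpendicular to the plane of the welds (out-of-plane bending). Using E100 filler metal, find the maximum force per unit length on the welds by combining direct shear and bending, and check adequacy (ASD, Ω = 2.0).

f_max ≈ 3.56 kip/in; adequate

E100XX → F_EXX = 100 ksi.
L_w = 2 × 12 = 24 in; section modulus (unit throat) S = 2 × L²/6 = 48 in².
Direct shear f_v = P/L_w = 15.3/24 = 0.6375 kip/in.
Moment M = P × e = 15.3 × 11 = 168.3 kip·in; bending f_b = M/S = 3.506 kip/in.
f_max = √(f_v² + f_b²) = √(0.6375² + 3.506²) = 3.564 kip/in.
r_n/Ω = (1/2.0) × 0.6 × 100 × (0.707 × 0.1875) = 3.977 kip/in → adequate.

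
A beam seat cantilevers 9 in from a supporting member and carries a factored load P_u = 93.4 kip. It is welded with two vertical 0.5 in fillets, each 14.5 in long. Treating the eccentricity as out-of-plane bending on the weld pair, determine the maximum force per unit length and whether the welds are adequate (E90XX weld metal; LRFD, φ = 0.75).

E90XX → F_EXX = 90 ksi.
L_w = 2 × 14.5 = 29 in; section modulus (unit throat) S = 2 × L²/6 = 70.08 in².
Direct shear f_v = P/L_w = 93.4/29 = 3.221 kip/in.
Moment M = P × e = 93.4 × 9 = 840.6 kip·in; bending f_b = M/S = 11.99 kip/in.
f_max = √(f_v² + f_b²) = √(3.221² + 11.99²) = 12.42 kip/in.
φr_n = 0.75 × 0.6 × 90 × (0.707 × 0.5) = 14.32 kip/in → adequate.

f_max ≈ 12.4 kip/in; adequate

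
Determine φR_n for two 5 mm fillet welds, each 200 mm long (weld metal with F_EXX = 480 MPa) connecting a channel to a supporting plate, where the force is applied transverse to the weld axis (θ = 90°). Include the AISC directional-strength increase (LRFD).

φR_n ≈ 458 kN

t_e = 0.707 × 5 = 3.535 mm; A_we = 3.535 × 400 = 1414 mm².
Directional factor: 1.0 + 0.5 sin^1.5(90°) = 1.5.
F_nw = 0.6 × 480 × 1.5 = 432 MPa.
φR_n = 0.75 × 432 × 1414 × 10⁻³ = 458.1 kN.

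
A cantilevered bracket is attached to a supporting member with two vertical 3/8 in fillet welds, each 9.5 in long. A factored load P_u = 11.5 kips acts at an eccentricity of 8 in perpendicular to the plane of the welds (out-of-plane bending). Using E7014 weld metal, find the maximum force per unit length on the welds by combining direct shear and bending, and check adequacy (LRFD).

f_max ≈ 3.12 kip/in; adequate

E70XX → F_EXX = 70 ksi.
L_w = 2 × 9.5 = 19 in; section modulus (unit throat) S = 2 × L²/6 = 30.08 in².
Direct shear f_v = P/L_w = 11.5/19 = 0.6053 kip/in.
Moment M = P × e = 11.5 × 8 = 92 kip·in; bending f_b = M/S = 3.058 kip/in.
f_max = √(f_v² + f_b²) = √(0.6053² + 3.058²) = 3.117 kip/in.
φr_n = 0.75 × 0.6 × 70 × (0.707 × 0.375) = 8.351 kip/in → adequate.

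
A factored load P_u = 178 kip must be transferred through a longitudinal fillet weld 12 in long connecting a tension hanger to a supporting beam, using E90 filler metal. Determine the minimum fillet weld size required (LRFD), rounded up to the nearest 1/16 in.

E90XX → F_EXX = 90 ksi.
Total weld length L = 12 in.
Required throat t_e = P_u / (φ × 0.6 F_EXX × L) = 178 / (0.75 × 0.6 × 90 × 12) = 0.3663 in.
Required leg w = t_e / 0.707 = 0.518 in → use 9/16 in.

w = 9/16 in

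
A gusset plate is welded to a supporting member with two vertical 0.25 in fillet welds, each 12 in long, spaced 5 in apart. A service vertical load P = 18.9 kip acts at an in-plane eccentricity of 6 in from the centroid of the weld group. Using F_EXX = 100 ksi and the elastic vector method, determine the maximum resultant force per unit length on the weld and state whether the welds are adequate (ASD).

Total weld length L_w = 24 in. Treat welds as unit-width lines.
Polar moment about centroid: J = 2[d³/12 + d(b/2)²] = 2[12³/12 + 12×2.5²] = 438 in³.
Direct shear f_v = P/L_w = 18.9 / 24 = 0.7875 kip/in (vertical).
Torsion M = P·e = 18.9 × 6 = 113.4 kip·in.
Critical point at (x, y) = (2.5, 6) from centroid. f_tx = M·y/J = 1.553 kip/in; f_ty = M·x/J = 0.6473 kip/in.
Resultant f_max = √[f_tx² + (f_v + f_ty)²] = √[1.553² + (0.7875 + 0.6473)²] = 2.115 kip/in.
Capacity per unit length: r_n/Ω = (1/2.0) × 0.6 × 100 × (0.707 × 0.25) = 5.302 kip/in.
2.115 ≤ 5.302 → adequate.

f_max ≈ 2.11 kip/in; adequate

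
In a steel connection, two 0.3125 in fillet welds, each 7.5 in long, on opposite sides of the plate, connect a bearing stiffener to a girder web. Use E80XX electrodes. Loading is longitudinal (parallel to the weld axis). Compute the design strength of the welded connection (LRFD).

φR_n ≈ 119 kips

E80XX → F_EXX = 80 ksi.
Effective throat t_e = 0.707 × 0.3125 = 0.2209 in.
Total length L = 15 in; A_we = 0.2209 × 15 = 3.314 in².
F_nw = 0.6 F_EXX = 0.6 × 80 = 48 ksi.
φR_n = 0.75 × 48 × 3.314 = 119.3 kips.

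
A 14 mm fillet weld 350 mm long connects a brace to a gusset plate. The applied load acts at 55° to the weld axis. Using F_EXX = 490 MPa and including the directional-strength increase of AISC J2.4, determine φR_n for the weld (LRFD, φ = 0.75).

t_e = 0.707 × 14 = 9.898 mm; A_we = 9.898 × 350 = 3464 mm².
Directional factor: 1.0 + 0.5 sin^1.5(55°) = 1.371.
F_nw = 0.6 × 490 × 1.371 = 403 MPa.
φR_n = 0.75 × 403 × 3464 × 10⁻³ = 1047 kN.

φR_n ≈ 1050 kN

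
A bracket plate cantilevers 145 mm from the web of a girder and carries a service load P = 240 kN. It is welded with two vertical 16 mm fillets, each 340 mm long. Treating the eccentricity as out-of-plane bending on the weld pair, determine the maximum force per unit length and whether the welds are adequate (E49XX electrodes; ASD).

f_max ≈ 970 N/mm; adequate

E49XX → F_EXX = 490 MPa.
L_w = 2 × 340 = 680 mm; section modulus (unit throat) S = 2 × L²/6 = 38530 mm².
Direct shear f_v = P/L_w = 240×10³/680 = 352.9 N/mm.
Moment M = P × e = 240×10³ × 145 = 34800000 N·mm; bending f_b = M/S = 903.1 N/mm.
f_max = √(f_v² + f_b²) = √(352.9² + 903.1²) = 969.6 N/mm.
r_n/Ω = (1/2.0) × 0.6 × 490 × (0.707 × 16) = 1663 N/mm → adequate.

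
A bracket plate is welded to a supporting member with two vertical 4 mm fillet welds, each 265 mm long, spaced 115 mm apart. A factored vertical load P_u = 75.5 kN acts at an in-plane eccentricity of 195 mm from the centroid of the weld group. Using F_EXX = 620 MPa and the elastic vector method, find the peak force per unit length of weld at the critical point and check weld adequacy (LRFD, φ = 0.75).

f_max ≈ 512 N/mm; adequate

Total weld length L_w = 530 mm. Treat welds as unit-width lines.
Polar moment about centroid: J = 2[d³/12 + d(b/2)²] = 2[265³/12 + 265×57.5²] = 4854000 mm³.
Direct shear f_v = P/L_w = 75.5×10³ / 530 = 142.5 N/mm (vertical).
Torsion M = P·e = 75.5×10³ × 195 = 14722000 N·mm.
Critical point at (x, y) = (57.5, 132.5) from centroid. f_tx = M·y/J = 401.9 N/mm; f_ty = M·x/J = 174.4 N/mm.
Resultant f_max = √[f_tx² + (f_v + f_ty)²] = √[401.9² + (142.5 + 174.4)²] = 511.8 N/mm.
Capacity per unit length: φr_n = 0.75 × 0.6 × 620 × (0.707 × 4) = 789 N/mm.
511.8 ≤ 789 → adequate.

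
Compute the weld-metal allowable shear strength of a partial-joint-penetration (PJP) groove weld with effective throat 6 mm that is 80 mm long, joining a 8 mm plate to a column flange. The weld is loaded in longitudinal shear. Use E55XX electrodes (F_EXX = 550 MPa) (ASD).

R_n/Ω ≈ 79.2 kN

Effective throat (given) t_e = 6 mm.
A_we = 6 × 80 = 480 mm².
F_nw = 0.6 F_EXX = 330 MPa.
R_n/Ω = (330 × 480) / 2.0 × 10⁻³ = 79.2 kN.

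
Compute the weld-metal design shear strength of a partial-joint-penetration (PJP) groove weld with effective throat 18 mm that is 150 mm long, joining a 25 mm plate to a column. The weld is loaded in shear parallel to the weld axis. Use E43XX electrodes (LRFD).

φR_n ≈ 522 kN

E43XX → F_EXX = 430 MPa.
Effective throat (given) t_e = 18 mm.
A_we = 18 × 150 = 2700 mm².
F_nw = 0.6 F_EXX = 258 MPa.
φR_n = 0.75 × 258 × 2700 × 10⁻³ = 522.5 kN.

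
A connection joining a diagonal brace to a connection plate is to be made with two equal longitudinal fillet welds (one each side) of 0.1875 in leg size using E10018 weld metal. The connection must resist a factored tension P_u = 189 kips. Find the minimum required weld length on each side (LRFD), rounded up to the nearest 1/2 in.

L = 16 in on each side

E100XX → F_EXX = 100 ksi.
Throat t_e = 0.707 × 0.1875 = 0.1326 in.
φr_n = 0.75 × 0.6 × 100 × 0.1326 = 5.965 kips/in.
L_req = P_u / φr_n = 189 / 5.965 = 31.68 in total.
Per side: 31.68 / 2 = 15.84 in.
Round up → use L = 16 in on each side.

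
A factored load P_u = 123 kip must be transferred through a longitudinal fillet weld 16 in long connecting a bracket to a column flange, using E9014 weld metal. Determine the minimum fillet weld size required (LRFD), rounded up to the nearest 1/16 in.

E90XX → F_EXX = 90 ksi.
Total weld length L = 16 in.
Required throat t_e = P_u / (φ × 0.6 F_EXX × L) = 123 / (0.75 × 0.6 × 90 × 16) = 0.1898 in.
Required leg w = t_e / 0.707 = 0.2685 in → use 5/16 in.

w = 5/16 in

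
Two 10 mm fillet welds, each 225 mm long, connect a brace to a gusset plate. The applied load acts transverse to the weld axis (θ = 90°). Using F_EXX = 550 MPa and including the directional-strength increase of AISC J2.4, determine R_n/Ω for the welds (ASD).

R_n/Ω ≈ 787 kN

t_e = 0.707 × 10 = 7.07 mm; A_we = 7.07 × 450 = 3181 mm².
Directional factor: 1.0 + 0.5 sin^1.5(90°) = 1.5.
F_nw = 0.6 × 550 × 1.5 = 495 MPa.
R_n/Ω = (495 × 3181) / 2.0 × 10⁻³ = 787.4 kN.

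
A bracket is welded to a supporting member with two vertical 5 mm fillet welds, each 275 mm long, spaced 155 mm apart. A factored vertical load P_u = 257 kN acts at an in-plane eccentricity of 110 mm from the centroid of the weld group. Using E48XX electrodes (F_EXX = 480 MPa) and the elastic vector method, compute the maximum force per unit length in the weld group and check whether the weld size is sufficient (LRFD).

Total weld length L_w = 550 mm. Treat welds as unit-width lines.
Polar moment about centroid: J = 2[d³/12 + d(b/2)²] = 2[275³/12 + 275×77.5²] = 6770000 mm³.
Direct shear f_v = P/L_w = 257×10³ / 550 = 467.3 N/mm (vertical).
Torsion M = P·e = 257×10³ × 110 = 28270000 N·mm.
Critical point at (x, y) = (77.5, 137.5) from centroid. f_tx = M·y/J = 574.2 N/mm; f_ty = M·x/J = 323.6 N/mm.
Resultant f_max = √[f_tx² + (f_v + f_ty)²] = √[574.2² + (467.3 + 323.6)²] = 977.4 N/mm.
Capacity per unit length: φr_n = 0.75 × 0.6 × 480 × (0.707 × 5) = 763.6 N/mm.
977.4 > 763.6 → NOT adequate.

f_max ≈ 977 N/mm; NOT adequate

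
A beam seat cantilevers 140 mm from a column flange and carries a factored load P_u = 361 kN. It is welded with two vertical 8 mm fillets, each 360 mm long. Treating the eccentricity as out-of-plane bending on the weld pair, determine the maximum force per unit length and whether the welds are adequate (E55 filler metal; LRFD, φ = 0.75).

E55XX → F_EXX = 550 MPa.
L_w = 2 × 360 = 720 mm; section modulus (unit throat) S = 2 × L²/6 = 43200 mm².
Direct shear f_v = P/L_w = 361×10³/720 = 501.4 N/mm.
Moment M = P × e = 361×10³ × 140 = 50540000 N·mm; bending f_b = M/S = 1170 N/mm.
f_max = √(f_v² + f_b²) = √(501.4² + 1170²) = 1273 N/mm.
φr_n = 0.75 × 0.6 × 550 × (0.707 × 8) = 1400 N/mm → adequate.

f_max ≈ 1270 N/mm; adequate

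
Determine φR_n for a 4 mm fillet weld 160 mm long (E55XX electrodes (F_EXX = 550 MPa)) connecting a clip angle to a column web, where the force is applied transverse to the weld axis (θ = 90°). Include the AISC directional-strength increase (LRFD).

φR_n ≈ 168 kN

t_e = 0.707 × 4 = 2.828 mm; A_we = 2.828 × 160 = 452.5 mm².
Directional factor: 1.0 + 0.5 sin^1.5(90°) = 1.5.
F_nw = 0.6 × 550 × 1.5 = 495 MPa.
φR_n = 0.75 × 495 × 452.5 × 10⁻³ = 168 kN.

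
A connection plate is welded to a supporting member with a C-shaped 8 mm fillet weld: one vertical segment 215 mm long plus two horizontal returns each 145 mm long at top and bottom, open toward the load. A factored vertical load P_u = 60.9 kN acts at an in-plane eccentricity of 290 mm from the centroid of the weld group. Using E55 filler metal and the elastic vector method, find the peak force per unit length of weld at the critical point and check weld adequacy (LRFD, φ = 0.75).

E55XX → F_EXX = 550 MPa.
Total weld length L_w = 505 mm. Treat welds as unit-width lines.
Centroid: x̄ = 2×145×72.5 / 505 = 41.63 mm from the vertical weld.
Polar moment about centroid: J = I_x + I_y = [215³/12 + 2×145×107.5²] + [215×41.63² + 2(145³/12 + 145×30.87²)] = 5337000 mm³.
Direct shear f_v = P/L_w = 60.9×10³ / 505 = 120.6 N/mm (vertical).
Torsion M = P·e = 60.9×10³ × 290 = 17661000 N·mm.
Critical point at (x, y) = (103.4, 107.5) from centroid. f_tx = M·y/J = 355.8 N/mm; f_ty = M·x/J = 342.1 N/mm.
Resultant f_max = √[f_tx² + (f_v + f_ty)²] = √[355.8² + (120.6 + 342.1)²] = 583.6 N/mm.
Capacity per unit length: φr_n = 0.75 × 0.6 × 550 × (0.707 × 8) = 1400 N/mm.
583.6 ≤ 1400 → adequate.

f_max ≈ 584 N/mm; adequate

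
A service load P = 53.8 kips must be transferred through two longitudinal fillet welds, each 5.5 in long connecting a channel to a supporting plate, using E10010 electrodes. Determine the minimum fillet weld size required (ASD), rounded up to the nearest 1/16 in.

w = 1/4 in

E100XX → F_EXX = 100 ksi.
Total weld length L = 11 in.
Required throat t_e = P × Ω / (0.6 F_EXX × L) = 53.8 × 2.0 / (0.6 × 100 × 11) = 0.163 in.
Required leg w = t_e / 0.707 = 0.2306 in → use 1/4 in.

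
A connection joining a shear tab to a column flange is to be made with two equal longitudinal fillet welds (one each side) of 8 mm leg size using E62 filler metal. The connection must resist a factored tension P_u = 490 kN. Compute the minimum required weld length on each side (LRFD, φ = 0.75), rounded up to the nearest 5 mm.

E62XX → F_EXX = 620 MPa.
Throat t_e = 0.707 × 8 = 5.656 mm.
φr_n = 0.75 × 0.6 × 620 × 5.656 × 10⁻³ = 1.578 kN/mm.
L_req = P_u / φr_n = 490 / 1.578 = 310.5 mm total.
Per side: 310.5 / 2 = 155.3 mm.
Round up → use L = 160 mm on each side.

L = 160 mm on each side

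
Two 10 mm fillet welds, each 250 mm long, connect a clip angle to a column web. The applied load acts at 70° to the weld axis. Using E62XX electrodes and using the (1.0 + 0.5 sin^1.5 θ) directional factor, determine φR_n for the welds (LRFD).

φR_n ≈ 1440 kN

E62XX → F_EXX = 620 MPa.
t_e = 0.707 × 10 = 7.07 mm; A_we = 7.07 × 500 = 3535 mm².
Directional factor: 1.0 + 0.5 sin^1.5(70°) = 1.455.
F_nw = 0.6 × 620 × 1.455 = 541.4 MPa.
φR_n = 0.75 × 541.4 × 3535 × 10⁻³ = 1435 kN.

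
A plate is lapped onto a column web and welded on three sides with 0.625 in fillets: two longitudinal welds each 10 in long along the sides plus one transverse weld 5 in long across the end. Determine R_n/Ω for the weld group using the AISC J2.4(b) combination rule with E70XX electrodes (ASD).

R_n/Ω ≈ 232 kip

E70XX → F_EXX = 70 ksi.
t_e = 0.707 × 0.625 = 0.4419 in.
R_nwl = 0.6 × 70 × 0.4419 × 20 = 371.2 kip (longitudinal, 2 welds).
R_nwt = 0.6 × 70 × 0.4419 × 5 = 92.79 kip (transverse, base value).
(i) R_nwl + R_nwt = 464 kip; (ii) 0.85 R_nwl + 1.5 R_nwt = 454.7 kip.
R_n = max = 464 kip [governs: (i)]; R_n/Ω = 232 kip.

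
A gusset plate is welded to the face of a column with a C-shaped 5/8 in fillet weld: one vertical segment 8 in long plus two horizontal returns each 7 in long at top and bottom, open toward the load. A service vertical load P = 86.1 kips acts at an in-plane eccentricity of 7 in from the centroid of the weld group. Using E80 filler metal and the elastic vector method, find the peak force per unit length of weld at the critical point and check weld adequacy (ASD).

E80XX → F_EXX = 80 ksi.
Total weld length L_w = 22 in. Treat welds as unit-width lines.
Centroid: x̄ = 2×7×3.5 / 22 = 2.227 in from the vertical weld.
Polar moment about centroid: J = I_x + I_y = [8³/12 + 2×7×4²] + [8×2.227² + 2(7³/12 + 7×1.273²)] = 386.2 in³.
Direct shear f_v = P/L_w = 86.1 / 22 = 3.914 kip/in (vertical).
Torsion M = P·e = 86.1 × 7 = 602.7 kip·in.
Critical point at (x, y) = (4.773, 4) from centroid. f_tx = M·y/J = 6.242 kip/in; f_ty = M·x/J = 7.448 kip/in.
Resultant f_max = √[f_tx² + (f_v + f_ty)²] = √[6.242² + (3.914 + 7.448)²] = 12.96 kip/in.
Capacity per unit length: r_n/Ω = (1/2.0) × 0.6 × 80 × (0.707 × 0.625) = 10.6 kip/in.
12.96 > 10.6 → NOT adequate.

f_max ≈ 13 kip/in; NOT adequate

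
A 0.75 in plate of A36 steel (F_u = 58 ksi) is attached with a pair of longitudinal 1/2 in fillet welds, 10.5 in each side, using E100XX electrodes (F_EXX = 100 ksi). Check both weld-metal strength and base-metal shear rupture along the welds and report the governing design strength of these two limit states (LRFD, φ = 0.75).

t_e = 0.707 × 0.5 = 0.3535 in; L = 21 in.
Weld metal: φR_n = 0.75 × 0.6 × 100 × 0.3535 × 21 = 334.1 kips.
Base metal (shear rupture): φR_n = 0.75 × 0.6 × 58 × 0.75 × 21 = 411.1 kips.
Governing: weld metal.

φR_n ≈ 334 kips (weld metal governs)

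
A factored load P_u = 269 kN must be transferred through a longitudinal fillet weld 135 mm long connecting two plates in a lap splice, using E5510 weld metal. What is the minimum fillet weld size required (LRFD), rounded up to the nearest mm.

E55XX → F_EXX = 550 MPa.
Total weld length L = 135 mm.
Required throat t_e = P_u / (φ × 0.6 F_EXX × L) = 269 / (0.75 × 0.6 × 550 × 135 × 10⁻³) = 8.051 mm.
Required leg w = t_e / 0.707 = 11.39 mm → use 12 mm.

w = 12 mm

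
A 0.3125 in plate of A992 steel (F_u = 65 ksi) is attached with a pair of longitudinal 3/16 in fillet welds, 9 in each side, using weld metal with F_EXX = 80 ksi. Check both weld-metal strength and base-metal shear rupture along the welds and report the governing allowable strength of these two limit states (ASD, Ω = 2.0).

R_n/Ω ≈ 57.3 kips (weld metal governs)

t_e = 0.707 × 0.1875 = 0.1326 in; L = 18 in.
Weld metal: R_n/Ω = (1/2.0) × 0.6 × 80 × 0.1326 × 18 = 57.27 kips.
Base metal (shear rupture): R_n/Ω = (1/2.0) × 0.6 × 65 × 0.3125 × 18 = 109.7 kips.
Governing: weld metal.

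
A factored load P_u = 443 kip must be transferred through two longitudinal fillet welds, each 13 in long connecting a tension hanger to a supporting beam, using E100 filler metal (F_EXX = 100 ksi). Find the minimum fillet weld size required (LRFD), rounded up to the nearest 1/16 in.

w = 9/16 in

Total weld length L = 26 in.
Required throat t_e = P_u / (φ × 0.6 F_EXX × L) = 443 / (0.75 × 0.6 × 100 × 26) = 0.3786 in.
Required leg w = t_e / 0.707 = 0.5355 in → use 9/16 in.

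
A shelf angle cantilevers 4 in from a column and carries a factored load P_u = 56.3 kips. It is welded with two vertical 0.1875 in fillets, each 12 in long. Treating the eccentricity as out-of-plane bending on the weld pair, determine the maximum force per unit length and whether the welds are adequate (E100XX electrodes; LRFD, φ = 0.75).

f_max ≈ 5.25 kip/in; adequate

E100XX → F_EXX = 100 ksi.
L_w = 2 × 12 = 24 in; section modulus (unit throat) S = 2 × L²/6 = 48 in².
Direct shear f_v = P/L_w = 56.3/24 = 2.346 kip/in.
Moment M = P × e = 56.3 × 4 = 225.2 kip·in; bending f_b = M/S = 4.692 kip/in.
f_max = √(f_v² + f_b²) = √(2.346² + 4.692²) = 5.245 kip/in.
φr_n = 0.75 × 0.6 × 100 × (0.707 × 0.1875) = 5.965 kip/in → adequate.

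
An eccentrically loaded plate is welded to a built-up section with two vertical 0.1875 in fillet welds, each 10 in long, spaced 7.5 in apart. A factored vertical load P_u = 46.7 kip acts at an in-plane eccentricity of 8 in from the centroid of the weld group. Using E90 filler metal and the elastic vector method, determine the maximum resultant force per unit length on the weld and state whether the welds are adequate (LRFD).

E90XX → F_EXX = 90 ksi.
Total weld length L_w = 20 in. Treat welds as unit-width lines.
Polar moment about centroid: J = 2[d³/12 + d(b/2)²] = 2[10³/12 + 10×3.75²] = 447.9 in³.
Direct shear f_v = P/L_w = 46.7 / 20 = 2.335 kip/in (vertical).
Torsion M = P·e = 46.7 × 8 = 373.6 kip·in.
Critical point at (x, y) = (3.75, 5) from centroid. f_tx = M·y/J = 4.17 kip/in; f_ty = M·x/J = 3.128 kip/in.
Resultant f_max = √[f_tx² + (f_v + f_ty)²] = √[4.17² + (2.335 + 3.128)²] = 6.873 kip/in.
Capacity per unit length: φr_n = 0.75 × 0.6 × 90 × (0.707 × 0.1875) = 5.369 kip/in.
6.873 > 5.369 → NOT adequate.

f_max ≈ 6.87 kip/in; NOT adequate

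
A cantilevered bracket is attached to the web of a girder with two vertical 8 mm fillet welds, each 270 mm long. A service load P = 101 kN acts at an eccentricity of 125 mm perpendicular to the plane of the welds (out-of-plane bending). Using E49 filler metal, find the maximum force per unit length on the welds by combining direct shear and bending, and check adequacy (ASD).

f_max ≈ 552 N/mm; adequate

E49XX → F_EXX = 490 MPa.
L_w = 2 × 270 = 540 mm; section modulus (unit throat) S = 2 × L²/6 = 24300 mm².
Direct shear f_v = P/L_w = 101×10³/540 = 187 N/mm.
Moment M = P × e = 101×10³ × 125 = 12625000 N·mm; bending f_b = M/S = 519.5 N/mm.
f_max = √(f_v² + f_b²) = √(187² + 519.5²) = 552.2 N/mm.
r_n/Ω = (1/2.0) × 0.6 × 490 × (0.707 × 8) = 831.4 N/mm → adequate.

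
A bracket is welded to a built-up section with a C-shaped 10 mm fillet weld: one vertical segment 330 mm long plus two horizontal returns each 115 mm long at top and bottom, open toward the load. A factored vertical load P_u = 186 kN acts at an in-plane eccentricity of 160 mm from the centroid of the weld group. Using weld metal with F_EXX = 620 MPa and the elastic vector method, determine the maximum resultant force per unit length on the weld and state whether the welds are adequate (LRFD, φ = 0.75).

f_max ≈ 781 N/mm; adequate

Total weld length L_w = 560 mm. Treat welds as unit-width lines.
Centroid: x̄ = 2×115×57.5 / 560 = 23.62 mm from the vertical weld.
Polar moment about centroid: J = I_x + I_y = [330³/12 + 2×115×165²] + [330×23.62² + 2(115³/12 + 115×33.88²)] = 9958000 mm³.
Direct shear f_v = P/L_w = 186×10³ / 560 = 332.1 N/mm (vertical).
Torsion M = P·e = 186×10³ × 160 = 29760000 N·mm.
Critical point at (x, y) = (91.38, 165) from centroid. f_tx = M·y/J = 493.1 N/mm; f_ty = M·x/J = 273.1 N/mm.
Resultant f_max = √[f_tx² + (f_v + f_ty)²] = √[493.1² + (332.1 + 273.1)²] = 780.7 N/mm.
Capacity per unit length: φr_n = 0.75 × 0.6 × 620 × (0.707 × 10) = 1973 N/mm.
780.7 ≤ 1973 → adequate.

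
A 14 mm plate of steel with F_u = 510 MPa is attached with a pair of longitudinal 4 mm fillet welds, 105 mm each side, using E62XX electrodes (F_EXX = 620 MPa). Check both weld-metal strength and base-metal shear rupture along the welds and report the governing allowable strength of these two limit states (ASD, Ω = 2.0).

R_n/Ω ≈ 110 kN (weld metal governs)

t_e = 0.707 × 4 = 2.828 mm; L = 210 mm.
Weld metal: R_n/Ω = (1/2.0) × 0.6 × 620 × 2.828 × 210 × 10⁻³ = 110.5 kN.
Base metal (shear rupture): R_n/Ω = (1/2.0) × 0.6 × 510 × 14 × 210 × 10⁻³ = 449.8 kN.
Governing: weld metal.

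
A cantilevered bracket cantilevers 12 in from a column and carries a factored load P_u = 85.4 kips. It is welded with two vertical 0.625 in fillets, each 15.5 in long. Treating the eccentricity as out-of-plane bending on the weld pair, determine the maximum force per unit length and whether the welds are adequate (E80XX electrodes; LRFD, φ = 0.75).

E80XX → F_EXX = 80 ksi.
L_w = 2 × 15.5 = 31 in; section modulus (unit throat) S = 2 × L²/6 = 80.08 in².
Direct shear f_v = P/L_w = 85.4/31 = 2.755 kip/in.
Moment M = P × e = 85.4 × 12 = 1024.8 kip·in; bending f_b = M/S = 12.8 kip/in.
f_max = √(f_v² + f_b²) = √(2.755² + 12.8²) = 13.09 kip/in.
φr_n = 0.75 × 0.6 × 80 × (0.707 × 0.625) = 15.91 kip/in → adequate.

f_max ≈ 13.1 kip/in; adequate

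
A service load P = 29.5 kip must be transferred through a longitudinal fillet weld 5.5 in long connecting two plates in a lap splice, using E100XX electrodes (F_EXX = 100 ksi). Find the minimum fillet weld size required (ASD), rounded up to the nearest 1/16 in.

Total weld length L = 5.5 in.
Required throat t_e = P × Ω / (0.6 F_EXX × L) = 29.5 × 2.0 / (0.6 × 100 × 5.5) = 0.1788 in.
Required leg w = t_e / 0.707 = 0.2529 in → use 5/16 in.

w = 5/16 in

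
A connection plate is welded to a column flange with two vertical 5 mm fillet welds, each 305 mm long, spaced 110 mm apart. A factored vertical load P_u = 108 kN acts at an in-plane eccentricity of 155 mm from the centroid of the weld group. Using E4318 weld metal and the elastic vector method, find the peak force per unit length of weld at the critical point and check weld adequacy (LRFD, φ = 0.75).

E43XX → F_EXX = 430 MPa.
Total weld length L_w = 610 mm. Treat welds as unit-width lines.
Polar moment about centroid: J = 2[d³/12 + d(b/2)²] = 2[305³/12 + 305×55²] = 6574000 mm³.
Direct shear f_v = P/L_w = 108×10³ / 610 = 177 N/mm (vertical).
Torsion M = P·e = 108×10³ × 155 = 16740000 N·mm.
Critical point at (x, y) = (55, 152.5) from centroid. f_tx = M·y/J = 388.3 N/mm; f_ty = M·x/J = 140.1 N/mm.
Resultant f_max = √[f_tx² + (f_v + f_ty)²] = √[388.3² + (177 + 140.1)²] = 501.3 N/mm.
Capacity per unit length: φr_n = 0.75 × 0.6 × 430 × (0.707 × 5) = 684 N/mm.
501.3 ≤ 684 → adequate.

f_max ≈ 501 N/mm; adequate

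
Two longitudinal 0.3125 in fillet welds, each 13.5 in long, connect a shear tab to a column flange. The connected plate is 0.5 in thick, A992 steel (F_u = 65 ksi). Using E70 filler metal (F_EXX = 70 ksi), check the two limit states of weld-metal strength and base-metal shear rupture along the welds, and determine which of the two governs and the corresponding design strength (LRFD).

φR_n ≈ 188 kips (weld metal governs)

t_e = 0.707 × 0.3125 = 0.2209 in; L = 27 in.
Weld metal: φR_n = 0.75 × 0.6 × 70 × 0.2209 × 27 = 187.9 kips.
Base metal (shear rupture): φR_n = 0.75 × 0.6 × 65 × 0.5 × 27 = 394.9 kips.
Governing: weld metal.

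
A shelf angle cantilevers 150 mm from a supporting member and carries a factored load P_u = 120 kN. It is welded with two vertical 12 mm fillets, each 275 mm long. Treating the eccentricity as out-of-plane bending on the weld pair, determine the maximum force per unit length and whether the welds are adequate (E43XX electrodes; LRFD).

E43XX → F_EXX = 430 MPa.
L_w = 2 × 275 = 550 mm; section modulus (unit throat) S = 2 × L²/6 = 25210 mm².
Direct shear f_v = P/L_w = 120×10³/550 = 218.2 N/mm.
Moment M = P × e = 120×10³ × 150 = 18000000 N·mm; bending f_b = M/S = 714 N/mm.
f_max = √(f_v² + f_b²) = √(218.2² + 714²) = 746.6 N/mm.
φr_n = 0.75 × 0.6 × 430 × (0.707 × 12) = 1642 N/mm → adequate.

f_max ≈ 747 N/mm; adequate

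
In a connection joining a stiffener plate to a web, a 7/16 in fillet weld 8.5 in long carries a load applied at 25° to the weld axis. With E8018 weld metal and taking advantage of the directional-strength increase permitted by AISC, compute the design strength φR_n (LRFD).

φR_n ≈ 108 kip

E80XX → F_EXX = 80 ksi.
t_e = 0.707 × 0.4375 = 0.3093 in; A_we = 0.3093 × 8.5 = 2.629 in².
Directional factor: 1.0 + 0.5 sin^1.5(25°) = 1.137.
F_nw = 0.6 × 80 × 1.137 = 54.59 ksi.
φR_n = 0.75 × 54.59 × 2.629 = 107.7 kip.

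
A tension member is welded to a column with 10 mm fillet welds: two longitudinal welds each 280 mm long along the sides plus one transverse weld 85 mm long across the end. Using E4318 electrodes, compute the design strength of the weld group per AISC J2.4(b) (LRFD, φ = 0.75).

φR_n ≈ 882 kN

E43XX → F_EXX = 430 MPa.
t_e = 0.707 × 10 = 7.07 mm.
R_nwl = 0.6 × 430 × 7.07 × 560 × 10⁻³ = 1021 kN (longitudinal, 2 welds).
R_nwt = 0.6 × 430 × 7.07 × 85 × 10⁻³ = 155 kN (transverse, base value).
(i) R_nwl + R_nwt = 1177 kN; (ii) 0.85 R_nwl + 1.5 R_nwt = 1101 kN.
R_n = max = 1177 kN [governs: (i)]; φR_n = 882.4 kN.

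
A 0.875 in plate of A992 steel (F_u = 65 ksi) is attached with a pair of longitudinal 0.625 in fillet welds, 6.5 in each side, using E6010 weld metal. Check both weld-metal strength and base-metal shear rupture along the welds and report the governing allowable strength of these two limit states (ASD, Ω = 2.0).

E60XX → F_EXX = 60 ksi.
t_e = 0.707 × 0.625 = 0.4419 in; L = 13 in.
Weld metal: R_n/Ω = (1/2.0) × 0.6 × 60 × 0.4419 × 13 = 103.4 kip.
Base metal (shear rupture): R_n/Ω = (1/2.0) × 0.6 × 65 × 0.875 × 13 = 221.8 kip.
Governing: weld metal.

R_n/Ω ≈ 103 kip (weld metal governs)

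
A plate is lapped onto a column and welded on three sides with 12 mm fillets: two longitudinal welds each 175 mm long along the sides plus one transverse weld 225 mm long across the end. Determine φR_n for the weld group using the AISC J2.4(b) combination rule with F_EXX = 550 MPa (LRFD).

t_e = 0.707 × 12 = 8.484 mm.
R_nwl = 0.6 × 550 × 8.484 × 350 × 10⁻³ = 979.9 kN (longitudinal, 2 welds).
R_nwt = 0.6 × 550 × 8.484 × 225 × 10⁻³ = 629.9 kN (transverse, base value).
(i) R_nwl + R_nwt = 1610 kN; (ii) 0.85 R_nwl + 1.5 R_nwt = 1778 kN.
R_n = max = 1778 kN [governs: (ii)]; φR_n = 1333 kN.

φR_n ≈ 1330 kN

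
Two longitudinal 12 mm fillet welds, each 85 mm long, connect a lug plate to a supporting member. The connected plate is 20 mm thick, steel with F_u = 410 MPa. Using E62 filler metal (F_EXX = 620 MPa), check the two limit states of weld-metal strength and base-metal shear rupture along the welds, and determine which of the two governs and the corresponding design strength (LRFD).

φR_n ≈ 402 kN (weld metal governs)

t_e = 0.707 × 12 = 8.484 mm; L = 170 mm.
Weld metal: φR_n = 0.75 × 0.6 × 620 × 8.484 × 170 × 10⁻³ = 402.4 kN.
Base metal (shear rupture): φR_n = 0.75 × 0.6 × 410 × 20 × 170 × 10⁻³ = 627.3 kN.
Governing: weld metal.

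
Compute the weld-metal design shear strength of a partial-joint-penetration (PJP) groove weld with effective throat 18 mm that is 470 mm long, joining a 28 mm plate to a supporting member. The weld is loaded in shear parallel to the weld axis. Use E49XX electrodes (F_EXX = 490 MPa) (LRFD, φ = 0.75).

φR_n ≈ 1870 kN

Effective throat (given) t_e = 18 mm.
A_we = 18 × 470 = 8460 mm².
F_nw = 0.6 F_EXX = 294 MPa.
φR_n = 0.75 × 294 × 8460 × 10⁻³ = 1865 kN.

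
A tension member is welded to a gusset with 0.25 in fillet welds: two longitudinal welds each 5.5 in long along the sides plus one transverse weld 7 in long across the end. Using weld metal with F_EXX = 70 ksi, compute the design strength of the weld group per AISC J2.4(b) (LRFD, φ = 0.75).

t_e = 0.707 × 0.25 = 0.1767 in.
R_nwl = 0.6 × 70 × 0.1767 × 11 = 81.66 kip (longitudinal, 2 welds).
R_nwt = 0.6 × 70 × 0.1767 × 7 = 51.96 kip (transverse, base value).
(i) R_nwl + R_nwt = 133.6 kip; (ii) 0.85 R_nwl + 1.5 R_nwt = 147.4 kip.
R_n = max = 147.4 kip [governs: (ii)]; φR_n = 110.5 kip.

φR_n ≈ 111 kip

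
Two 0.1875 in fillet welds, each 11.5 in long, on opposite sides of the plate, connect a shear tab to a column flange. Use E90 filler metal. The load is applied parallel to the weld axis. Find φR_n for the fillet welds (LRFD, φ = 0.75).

φR_n ≈ 123 kips

E90XX → F_EXX = 90 ksi.
Effective throat t_e = 0.707 × 0.1875 = 0.1326 in.
Total length L = 23 in; A_we = 0.1326 × 23 = 3.049 in².
F_nw = 0.6 F_EXX = 0.6 × 90 = 54 ksi.
φR_n = 0.75 × 54 × 3.049 = 123.5 kips.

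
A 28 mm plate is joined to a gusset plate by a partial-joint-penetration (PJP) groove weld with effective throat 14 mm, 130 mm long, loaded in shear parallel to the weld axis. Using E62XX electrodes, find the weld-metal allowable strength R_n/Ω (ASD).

E62XX → F_EXX = 620 MPa.
Effective throat (given) t_e = 14 mm.
A_we = 14 × 130 = 1820 mm².
F_nw = 0.6 F_EXX = 372 MPa.
R_n/Ω = (372 × 1820) / 2.0 × 10⁻³ = 338.5 kN.

R_n/Ω ≈ 339 kN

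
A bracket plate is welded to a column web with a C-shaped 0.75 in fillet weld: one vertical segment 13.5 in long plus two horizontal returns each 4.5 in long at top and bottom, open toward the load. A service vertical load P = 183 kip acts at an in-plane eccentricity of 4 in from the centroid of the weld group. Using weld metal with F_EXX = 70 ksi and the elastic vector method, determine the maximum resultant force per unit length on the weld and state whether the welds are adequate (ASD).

f_max ≈ 14.3 kip/in; NOT adequate

Total weld length L_w = 22.5 in. Treat welds as unit-width lines.
Centroid: x̄ = 2×4.5×2.25 / 22.5 = 0.9 in from the vertical weld.
Polar moment about centroid: J = I_x + I_y = [13.5³/12 + 2×4.5×6.75²] + [13.5×0.9² + 2(4.5³/12 + 4.5×1.35²)] = 657.6 in³.
Direct shear f_v = P/L_w = 183 / 22.5 = 8.133 kip/in (vertical).
Torsion M = P·e = 183 × 4 = 732 kip·in.
Critical point at (x, y) = (3.6, 6.75) from centroid. f_tx = M·y/J = 7.513 kip/in; f_ty = M·x/J = 4.007 kip/in.
Resultant f_max = √[f_tx² + (f_v + f_ty)²] = √[7.513² + (8.133 + 4.007)²] = 14.28 kip/in.
Capacity per unit length: r_n/Ω = (1/2.0) × 0.6 × 70 × (0.707 × 0.75) = 11.14 kip/in.
14.28 > 11.14 → NOT adequate.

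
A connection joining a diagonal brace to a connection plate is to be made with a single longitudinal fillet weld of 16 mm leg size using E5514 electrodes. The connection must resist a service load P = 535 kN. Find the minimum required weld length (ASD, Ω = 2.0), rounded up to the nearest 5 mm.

E55XX → F_EXX = 550 MPa.
Throat t_e = 0.707 × 16 = 11.31 mm.
r_n/Ω = (0.6 × 550 × 11.31) / 2.0 = 1866 N/mm = 1.866 kN/mm.
L_req = P / (r_n/Ω) = 535 / 1.866 = 286.6 mm total.
Round up → use L = 290 mm.

L = 290 mm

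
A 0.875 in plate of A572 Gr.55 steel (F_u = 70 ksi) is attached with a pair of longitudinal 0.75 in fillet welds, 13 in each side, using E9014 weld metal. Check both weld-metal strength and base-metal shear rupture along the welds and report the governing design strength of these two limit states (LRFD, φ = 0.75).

φR_n ≈ 558 kip (weld metal governs)

E90XX → F_EXX = 90 ksi.
t_e = 0.707 × 0.75 = 0.5302 in; L = 26 in.
Weld metal: φR_n = 0.75 × 0.6 × 90 × 0.5302 × 26 = 558.4 kip.
Base metal (shear rupture): φR_n = 0.75 × 0.6 × 70 × 0.875 × 26 = 716.6 kip.
Governing: weld metal.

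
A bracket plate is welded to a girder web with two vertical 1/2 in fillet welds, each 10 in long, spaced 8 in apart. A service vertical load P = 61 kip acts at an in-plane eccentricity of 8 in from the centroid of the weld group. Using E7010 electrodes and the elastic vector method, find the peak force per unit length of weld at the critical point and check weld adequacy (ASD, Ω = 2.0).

f_max ≈ 8.66 kip/in; NOT adequate

E70XX → F_EXX = 70 ksi.
Total weld length L_w = 20 in. Treat welds as unit-width lines.
Polar moment about centroid: J = 2[d³/12 + d(b/2)²] = 2[10³/12 + 10×4²] = 486.7 in³.
Direct shear f_v = P/L_w = 61 / 20 = 3.05 kip/in (vertical).
Torsion M = P·e = 61 × 8 = 488 kip·in.
Critical point at (x, y) = (4, 5) from centroid. f_tx = M·y/J = 5.014 kip/in; f_ty = M·x/J = 4.011 kip/in.
Resultant f_max = √[f_tx² + (f_v + f_ty)²] = √[5.014² + (3.05 + 4.011)²] = 8.66 kip/in.
Capacity per unit length: r_n/Ω = (1/2.0) × 0.6 × 70 × (0.707 × 0.5) = 7.423 kip/in.
8.66 > 7.423 → NOT adequate.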